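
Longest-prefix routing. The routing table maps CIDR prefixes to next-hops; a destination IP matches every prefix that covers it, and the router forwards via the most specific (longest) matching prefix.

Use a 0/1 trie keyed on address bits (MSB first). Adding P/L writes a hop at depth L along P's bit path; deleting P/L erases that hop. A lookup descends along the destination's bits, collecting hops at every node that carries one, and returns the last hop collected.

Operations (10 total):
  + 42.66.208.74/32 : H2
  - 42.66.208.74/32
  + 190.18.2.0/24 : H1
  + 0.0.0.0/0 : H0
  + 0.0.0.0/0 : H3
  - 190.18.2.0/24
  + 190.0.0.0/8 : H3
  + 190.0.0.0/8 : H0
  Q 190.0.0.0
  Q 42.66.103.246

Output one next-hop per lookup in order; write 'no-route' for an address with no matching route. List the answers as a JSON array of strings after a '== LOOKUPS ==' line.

Trace:
  add 42.66.208.74/32 -> H2 at depth 32
  - 42.66.208.74/32 clear@32
  add 190.18.2.0/24 -> H1 at depth 24
  add 0.0.0.0/0 -> H0 at depth 0
  add 0.0.0.0/0 -> H3 at depth 0
  - 190.18.2.0/24 clear@24
  add 190.0.0.0/8 -> H3 at depth 8
  add 190.0.0.0/8 -> H0 at depth 8
  lookup 190.0.0.0: bits 10111110000 walk d0:H3→d1:-→d2:-→d3:-→d4:-→d5:-→d6:-→d7:-→d8:H0→d9:-→d10:-→d11:- -> H0
  lookup 42.66.103.246: bits 0010101001000010 walk d0:H3→d1:-→d2:-→d3:-→d4:-→d5:-→d6:-→d7:-→d8:-→d9:-→d10:-→d11:-→d12:-→d13:-→d14:-→d15:-→d16:- -> H3

== LOOKUPS ==
["H0","H3"]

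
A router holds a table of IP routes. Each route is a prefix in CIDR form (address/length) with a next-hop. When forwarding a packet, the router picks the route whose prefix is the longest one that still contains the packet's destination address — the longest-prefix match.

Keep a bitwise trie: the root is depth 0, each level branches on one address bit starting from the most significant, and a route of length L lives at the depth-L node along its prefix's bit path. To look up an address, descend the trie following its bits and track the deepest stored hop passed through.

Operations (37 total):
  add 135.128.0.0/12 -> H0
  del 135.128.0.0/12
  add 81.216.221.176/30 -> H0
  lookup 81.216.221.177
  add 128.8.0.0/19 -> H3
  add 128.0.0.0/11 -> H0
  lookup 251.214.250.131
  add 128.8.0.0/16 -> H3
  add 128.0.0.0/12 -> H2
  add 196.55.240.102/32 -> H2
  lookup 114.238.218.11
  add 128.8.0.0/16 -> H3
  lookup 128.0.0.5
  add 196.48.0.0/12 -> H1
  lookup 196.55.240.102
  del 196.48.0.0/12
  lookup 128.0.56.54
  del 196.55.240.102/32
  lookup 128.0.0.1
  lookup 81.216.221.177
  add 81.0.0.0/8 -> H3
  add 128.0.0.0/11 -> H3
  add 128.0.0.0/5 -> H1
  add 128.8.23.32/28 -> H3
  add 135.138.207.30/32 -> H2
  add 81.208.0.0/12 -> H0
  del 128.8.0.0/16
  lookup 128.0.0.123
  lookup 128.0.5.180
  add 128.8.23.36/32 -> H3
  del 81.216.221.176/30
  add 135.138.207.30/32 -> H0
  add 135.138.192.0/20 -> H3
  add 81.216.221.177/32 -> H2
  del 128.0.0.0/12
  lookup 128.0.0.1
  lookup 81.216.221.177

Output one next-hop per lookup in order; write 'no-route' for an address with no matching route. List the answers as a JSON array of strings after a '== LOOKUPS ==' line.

Trace:
  + 135.128.0.0/12 (H0) depth=12
  - 135.128.0.0/12 clear@12
  + 81.216.221.176/30 (H0) depth=30
  Q 81.216.221.177: descend 010100011101100011011101101100 ; hops seen [H0] ; pick H0
  + 128.8.0.0/19 (H3) depth=19
  + 128.0.0.0/11 (H0) depth=11
  Q 251.214.250.131: descend 1 ; hops seen [∅] ; pick no-route
  + 128.8.0.0/16 (H3) depth=16
  + 128.0.0.0/12 (H2) depth=12
  + 196.55.240.102/32 (H2) depth=32
  Q 114.238.218.11: descend 01 ; hops seen [∅] ; pick no-route
  + 128.8.0.0/16 (H3) depth=16
  Q 128.0.0.5: descend 100000000000 ; hops seen [H0,H2] ; pick H2
  + 196.48.0.0/12 (H1) depth=12
  Q 196.55.240.102: descend 11000100001101111111000001100110 ; hops seen [H1,H2] ; pick H2
  - 196.48.0.0/12 clear@12
  Q 128.0.56.54: descend 100000000000 ; hops seen [H0,H2] ; pick H2
  - 196.55.240.102/32 clear@32
  Q 128.0.0.1: descend 100000000000 ; hops seen [H0,H2] ; pick H2
  Q 81.216.221.177: descend 010100011101100011011101101100 ; hops seen [H0] ; pick H0
  + 81.0.0.0/8 (H3) depth=8
  + 128.0.0.0/11 (H3) depth=11
  + 128.0.0.0/5 (H1) depth=5
  + 128.8.23.32/28 (H3) depth=28
  + 135.138.207.30/32 (H2) depth=32
  + 81.208.0.0/12 (H0) depth=12
  - 128.8.0.0/16 clear@16
  Q 128.0.0.123: descend 100000000000 ; hops seen [H1,H3,H2] ; pick H2
  Q 128.0.5.180: descend 100000000000 ; hops seen [H1,H3,H2] ; pick H2
  + 128.8.23.36/32 (H3) depth=32
  - 81.216.221.176/30 clear@30
  + 135.138.207.30/32 (H0) depth=32
  + 135.138.192.0/20 (H3) depth=20
  + 81.216.221.177/32 (H2) depth=32
  - 128.0.0.0/12 clear@12
  Q 128.0.0.1: descend 100000000000 ; hops seen [H1,H3] ; pick H3
  Q 81.216.221.177: descend 01010001110110001101110110110001 ; hops seen [H3,H0,H2] ; pick H2

== LOOKUPS ==
["H0","no-route","no-route","H2","H2","H2","H2","H0","H2","H2","H3","H2"]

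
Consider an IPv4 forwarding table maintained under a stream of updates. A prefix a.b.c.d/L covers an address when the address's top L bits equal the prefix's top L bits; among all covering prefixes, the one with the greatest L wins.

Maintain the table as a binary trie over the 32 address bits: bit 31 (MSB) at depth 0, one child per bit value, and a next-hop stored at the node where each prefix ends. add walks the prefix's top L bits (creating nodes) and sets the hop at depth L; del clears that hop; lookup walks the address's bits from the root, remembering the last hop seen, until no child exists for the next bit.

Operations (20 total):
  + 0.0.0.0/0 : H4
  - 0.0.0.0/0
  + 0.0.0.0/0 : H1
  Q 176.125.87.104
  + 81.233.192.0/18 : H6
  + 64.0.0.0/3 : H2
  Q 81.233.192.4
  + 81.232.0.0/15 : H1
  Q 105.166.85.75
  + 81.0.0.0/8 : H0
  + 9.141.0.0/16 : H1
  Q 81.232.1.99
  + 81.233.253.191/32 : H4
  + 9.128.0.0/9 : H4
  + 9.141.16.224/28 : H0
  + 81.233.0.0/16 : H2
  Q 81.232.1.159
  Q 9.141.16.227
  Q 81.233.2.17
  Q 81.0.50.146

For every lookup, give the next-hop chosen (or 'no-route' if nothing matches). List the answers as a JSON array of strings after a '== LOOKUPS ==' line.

Trace:
  + 0.0.0.0/0 (H4) depth=0
  del 0.0.0.0/0 (clear depth 0)
  + 0.0.0.0/0 (H1) depth=0
  lookup 176.125.87.104: bits ε walk d0:H1 -> H1
  + 81.233.192.0/18 (H6) depth=18
  + 64.0.0.0/3 (H2) depth=3
  lookup 81.233.192.4: bits 010100011110100111 walk d0:H1→d1:-→d2:-→d3:H2→d4:-→d5:-→d6:-→d7:-→d8:-→d9:-→d10:-→d11:-→d12:-→d13:-→d14:-→d15:-→d16:-→d17:-→d18:H6 -> H6
  + 81.232.0.0/15 (H1) depth=15
  lookup 105.166.85.75: bits 01 walk d0:H1→d1:-→d2:- -> H1
  + 81.0.0.0/8 (H0) depth=8
  + 9.141.0.0/16 (H1) depth=16
  lookup 81.232.1.99: bits 010100011110100 walk d0:H1→d1:-→d2:-→d3:H2→d4:-→d5:-→d6:-→d7:-→d8:H0→d9:-→d10:-→d11:-→d12:-→d13:-→d14:-→d15:H1 -> H1
  + 81.233.253.191/32 (H4) depth=32
  + 9.128.0.0/9 (H4) depth=9
  + 9.141.16.224/28 (H0) depth=28
  + 81.233.0.0/16 (H2) depth=16
  lookup 81.232.1.159: bits 010100011110100 walk d0:H1→d1:-→d2:-→d3:H2→d4:-→d5:-→d6:-→d7:-→d8:H0→d9:-→d10:-→d11:-→d12:-→d13:-→d14:-→d15:H1 -> H1
  lookup 9.141.16.227: bits 0000100110001101000100001110 walk d0:H1→d1:-→d2:-→d3:-→d4:-→d5:-→d6:-→d7:-→d8:-→d9:H4→d10:-→d11:-→d12:-→d13:-→d14:-→d15:-→d16:H1→d17:-→d18:-→d19:-→d20:-→d21:-→d22:-→d23:-→d24:-→d25:-→d26:-→d27:-→d28:H0 -> H0
  lookup 81.233.2.17: bits 0101000111101001 walk d0:H1→d1:-→d2:-→d3:H2→d4:-→d5:-→d6:-→d7:-→d8:H0→d9:-→d10:-→d11:-→d12:-→d13:-→d14:-→d15:H1→d16:H2 -> H2
  lookup 81.0.50.146: bits 01010001 walk d0:H1→d1:-→d2:-→d3:H2→d4:-→d5:-→d6:-→d7:-→d8:H0 -> H0

== LOOKUPS ==
["H1","H6","H1","H1","H1","H0","H2","H0"]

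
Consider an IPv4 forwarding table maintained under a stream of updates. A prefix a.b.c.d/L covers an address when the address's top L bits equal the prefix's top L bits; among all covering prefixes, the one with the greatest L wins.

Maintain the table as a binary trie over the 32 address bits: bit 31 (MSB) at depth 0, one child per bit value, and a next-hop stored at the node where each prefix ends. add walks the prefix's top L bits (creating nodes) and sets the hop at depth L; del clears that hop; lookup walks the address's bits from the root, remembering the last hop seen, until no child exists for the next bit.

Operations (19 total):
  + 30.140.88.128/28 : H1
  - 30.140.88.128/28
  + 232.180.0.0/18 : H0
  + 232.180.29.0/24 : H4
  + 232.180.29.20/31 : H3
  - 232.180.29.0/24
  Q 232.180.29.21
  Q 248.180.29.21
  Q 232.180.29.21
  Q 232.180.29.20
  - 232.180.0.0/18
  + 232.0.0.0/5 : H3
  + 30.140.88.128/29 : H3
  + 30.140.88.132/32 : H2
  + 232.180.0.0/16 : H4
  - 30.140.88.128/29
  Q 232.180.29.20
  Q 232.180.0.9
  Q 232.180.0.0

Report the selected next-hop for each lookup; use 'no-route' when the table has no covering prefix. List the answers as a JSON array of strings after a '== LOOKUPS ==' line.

Apply in order:
  add 30.140.88.128/28 -> H1 at depth 28
  - 30.140.88.128/28 clear@28
  add 232.180.0.0/18 -> H0 at depth 18
  add 232.180.29.0/24 -> H4 at depth 24
  add 232.180.29.20/31 -> H3 at depth 31
  - 232.180.29.0/24 clear@24
  ? 232.180.29.21  path d0:-→d1:-→d2:-→d3:-→d4:-→d5:-→d6:-→d7:-→d8:-→d9:-→d10:-→d11:-→d12:-→d13:-→d14:-→d15:-→d16:-→d17:-→d18:H0→d19:-→d20:-→d21:-→d22:-→d23:-→d24:-→d25:-→d26:-→d27:-→d28:-→d29:-→d30:-→d31:H3  best=H3
  ? 248.180.29.21  path d0:-→d1:-→d2:-→d3:-  best=no-route
  ? 232.180.29.21  path d0:-→d1:-→d2:-→d3:-→d4:-→d5:-→d6:-→d7:-→d8:-→d9:-→d10:-→d11:-→d12:-→d13:-→d14:-→d15:-→d16:-→d17:-→d18:H0→d19:-→d20:-→d21:-→d22:-→d23:-→d24:-→d25:-→d26:-→d27:-→d28:-→d29:-→d30:-→d31:H3  best=H3
  ? 232.180.29.20  path d0:-→d1:-→d2:-→d3:-→d4:-→d5:-→d6:-→d7:-→d8:-→d9:-→d10:-→d11:-→d12:-→d13:-→d14:-→d15:-→d16:-→d17:-→d18:H0→d19:-→d20:-→d21:-→d22:-→d23:-→d24:-→d25:-→d26:-→d27:-→d28:-→d29:-→d30:-→d31:H3  best=H3
  - 232.180.0.0/18 clear@18
  add 232.0.0.0/5 -> H3 at depth 5
  add 30.140.88.128/29 -> H3 at depth 29
  add 30.140.88.132/32 -> H2 at depth 32
  add 232.180.0.0/16 -> H4 at depth 16
  - 30.140.88.128/29 clear@29
  ? 232.180.29.20  path d0:-→d1:-→d2:-→d3:-→d4:-→d5:H3→d6:-→d7:-→d8:-→d9:-→d10:-→d11:-→d12:-→d13:-→d14:-→d15:-→d16:H4→d17:-→d18:-→d19:-→d20:-→d21:-→d22:-→d23:-→d24:-→d25:-→d26:-→d27:-→d28:-→d29:-→d30:-→d31:H3  best=H3
  ? 232.180.0.9  path d0:-→d1:-→d2:-→d3:-→d4:-→d5:H3→d6:-→d7:-→d8:-→d9:-→d10:-→d11:-→d12:-→d13:-→d14:-→d15:-→d16:H4→d17:-→d18:-→d19:-  best=H4
  ? 232.180.0.0  path d0:-→d1:-→d2:-→d3:-→d4:-→d5:H3→d6:-→d7:-→d8:-→d9:-→d10:-→d11:-→d12:-→d13:-→d14:-→d15:-→d16:H4→d17:-→d18:-→d19:-  best=H4

== LOOKUPS ==
["H3","no-route","H3","H3","H3","H4","H4"]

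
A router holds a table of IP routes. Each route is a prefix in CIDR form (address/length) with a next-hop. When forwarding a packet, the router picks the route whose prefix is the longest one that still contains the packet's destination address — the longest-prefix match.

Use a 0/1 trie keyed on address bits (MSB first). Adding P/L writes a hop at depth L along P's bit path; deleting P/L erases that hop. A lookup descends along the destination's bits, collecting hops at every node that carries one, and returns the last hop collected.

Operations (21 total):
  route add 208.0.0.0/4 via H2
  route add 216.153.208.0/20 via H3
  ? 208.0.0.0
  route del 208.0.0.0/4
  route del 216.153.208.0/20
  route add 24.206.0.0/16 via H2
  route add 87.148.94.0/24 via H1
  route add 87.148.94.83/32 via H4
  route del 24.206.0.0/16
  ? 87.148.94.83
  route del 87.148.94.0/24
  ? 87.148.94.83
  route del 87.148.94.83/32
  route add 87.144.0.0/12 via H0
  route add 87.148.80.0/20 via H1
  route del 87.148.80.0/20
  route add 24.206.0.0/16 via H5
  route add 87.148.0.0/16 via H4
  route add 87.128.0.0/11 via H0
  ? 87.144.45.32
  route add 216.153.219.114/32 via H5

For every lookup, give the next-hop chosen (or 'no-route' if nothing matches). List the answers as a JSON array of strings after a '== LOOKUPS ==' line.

Apply in order:
  + 208.0.0.0/4 (H2) depth=4
  + 216.153.208.0/20 (H3) depth=20
  lookup 208.0.0.0: bits 1101 walk d0:-→d1:-→d2:-→d3:-→d4:H2 -> H2
  del 208.0.0.0/4 (clear depth 4)
  del 216.153.208.0/20 (clear depth 20)
  + 24.206.0.0/16 (H2) depth=16
  + 87.148.94.0/24 (H1) depth=24
  + 87.148.94.83/32 (H4) depth=32
  del 24.206.0.0/16 (clear depth 16)
  lookup 87.148.94.83: bits 01010111100101000101111001010011 walk d0:-→d1:-→d2:-→d3:-→d4:-→d5:-→d6:-→d7:-→d8:-→d9:-→d10:-→d11:-→d12:-→d13:-→d14:-→d15:-→d16:-→d17:-→d18:-→d19:-→d20:-→d21:-→d22:-→d23:-→d24:H1→d25:-→d26:-→d27:-→d28:-→d29:-→d30:-→d31:-→d32:H4 -> H4
  del 87.148.94.0/24 (clear depth 24)
  lookup 87.148.94.83: bits 01010111100101000101111001010011 walk d0:-→d1:-→d2:-→d3:-→d4:-→d5:-→d6:-→d7:-→d8:-→d9:-→d10:-→d11:-→d12:-→d13:-→d14:-→d15:-→d16:-→d17:-→d18:-→d19:-→d20:-→d21:-→d22:-→d23:-→d24:-→d25:-→d26:-→d27:-→d28:-→d29:-→d30:-→d31:-→d32:H4 -> H4
  del 87.148.94.83/32 (clear depth 32)
  + 87.144.0.0/12 (H0) depth=12
  + 87.148.80.0/20 (H1) depth=20
  del 87.148.80.0/20 (clear depth 20)
  + 24.206.0.0/16 (H5) depth=16
  + 87.148.0.0/16 (H4) depth=16
  + 87.128.0.0/11 (H0) depth=11
  lookup 87.144.45.32: bits 0101011110010 walk d0:-→d1:-→d2:-→d3:-→d4:-→d5:-→d6:-→d7:-→d8:-→d9:-→d10:-→d11:H0→d12:H0→d13:- -> H0
  + 216.153.219.114/32 (H5) depth=32

== LOOKUPS ==
["H2","H4","H4","H0"]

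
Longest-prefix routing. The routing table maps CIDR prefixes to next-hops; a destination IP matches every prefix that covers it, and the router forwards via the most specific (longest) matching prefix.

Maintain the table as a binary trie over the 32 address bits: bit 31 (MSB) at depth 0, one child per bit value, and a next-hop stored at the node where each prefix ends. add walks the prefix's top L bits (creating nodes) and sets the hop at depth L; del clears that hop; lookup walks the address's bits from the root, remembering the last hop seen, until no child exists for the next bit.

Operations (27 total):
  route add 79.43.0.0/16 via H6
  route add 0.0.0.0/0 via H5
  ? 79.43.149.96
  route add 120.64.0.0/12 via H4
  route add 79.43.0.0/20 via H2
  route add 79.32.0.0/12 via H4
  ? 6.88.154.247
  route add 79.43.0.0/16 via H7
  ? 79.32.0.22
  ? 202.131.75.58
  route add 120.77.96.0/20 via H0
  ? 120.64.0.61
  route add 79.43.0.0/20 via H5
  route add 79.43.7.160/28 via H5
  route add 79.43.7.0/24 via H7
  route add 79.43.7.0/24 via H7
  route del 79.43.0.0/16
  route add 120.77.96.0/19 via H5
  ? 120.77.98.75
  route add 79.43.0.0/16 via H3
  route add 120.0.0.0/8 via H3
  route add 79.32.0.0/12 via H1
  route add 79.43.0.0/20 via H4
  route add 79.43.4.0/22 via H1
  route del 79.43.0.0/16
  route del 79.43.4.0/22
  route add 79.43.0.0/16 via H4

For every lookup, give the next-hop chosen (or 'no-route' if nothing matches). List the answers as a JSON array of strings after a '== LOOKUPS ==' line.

Trace:
  + 79.43.0.0/16 (H6) depth=16
  + 0.0.0.0/0 (H5) depth=0
  Q 79.43.149.96: descend 0100111100101011 ; hops seen [H5,H6] ; pick H6
  + 120.64.0.0/12 (H4) depth=12
  + 79.43.0.0/20 (H2) depth=20
  + 79.32.0.0/12 (H4) depth=12
  Q 6.88.154.247: descend 0 ; hops seen [H5] ; pick H5
  + 79.43.0.0/16 (H7) depth=16
  Q 79.32.0.22: descend 010011110010 ; hops seen [H5,H4] ; pick H4
  Q 202.131.75.58: descend ε ; hops seen [H5] ; pick H5
  + 120.77.96.0/20 (H0) depth=20
  Q 120.64.0.61: descend 011110000100 ; hops seen [H5,H4] ; pick H4
  + 79.43.0.0/20 (H5) depth=20
  + 79.43.7.160/28 (H5) depth=28
  + 79.43.7.0/24 (H7) depth=24
  + 79.43.7.0/24 (H7) depth=24
  - 79.43.0.0/16 clear@16
  + 120.77.96.0/19 (H5) depth=19
  Q 120.77.98.75: descend 01111000010011010110 ; hops seen [H5,H4,H5,H0] ; pick H0
  + 79.43.0.0/16 (H3) depth=16
  + 120.0.0.0/8 (H3) depth=8
  + 79.32.0.0/12 (H1) depth=12
  + 79.43.0.0/20 (H4) depth=20
  + 79.43.4.0/22 (H1) depth=22
  - 79.43.0.0/16 clear@16
  - 79.43.4.0/22 clear@22
  + 79.43.0.0/16 (H4) depth=16

== LOOKUPS ==
["H6","H5","H4","H5","H4","H0"]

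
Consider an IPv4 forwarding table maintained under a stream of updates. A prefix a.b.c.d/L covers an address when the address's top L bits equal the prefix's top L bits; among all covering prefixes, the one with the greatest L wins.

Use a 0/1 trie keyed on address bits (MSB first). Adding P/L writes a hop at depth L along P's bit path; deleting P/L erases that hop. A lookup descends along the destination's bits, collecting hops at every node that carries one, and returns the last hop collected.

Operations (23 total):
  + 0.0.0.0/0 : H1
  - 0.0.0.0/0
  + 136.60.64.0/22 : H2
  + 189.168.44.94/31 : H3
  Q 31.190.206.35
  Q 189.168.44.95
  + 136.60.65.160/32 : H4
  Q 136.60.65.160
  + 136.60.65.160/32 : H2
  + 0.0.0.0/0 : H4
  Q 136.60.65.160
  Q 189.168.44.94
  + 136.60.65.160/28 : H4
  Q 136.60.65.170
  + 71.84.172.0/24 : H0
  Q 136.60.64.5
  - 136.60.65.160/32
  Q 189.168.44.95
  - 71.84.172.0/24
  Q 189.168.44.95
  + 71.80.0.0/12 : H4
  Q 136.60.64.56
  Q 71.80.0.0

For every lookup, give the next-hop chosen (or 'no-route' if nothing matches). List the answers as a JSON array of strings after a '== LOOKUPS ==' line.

Apply in order:
  + 0.0.0.0/0 (H1) depth=0
  del 0.0.0.0/0 (clear depth 0)
  + 136.60.64.0/22 (H2) depth=22
  + 189.168.44.94/31 (H3) depth=31
  lookup 31.190.206.35: bits ε walk d0:- -> no-route
  lookup 189.168.44.95: bits 1011110110101000001011000101111 walk d0:-→d1:-→d2:-→d3:-→d4:-→d5:-→d6:-→d7:-→d8:-→d9:-→d10:-→d11:-→d12:-→d13:-→d14:-→d15:-→d16:-→d17:-→d18:-→d19:-→d20:-→d21:-→d22:-→d23:-→d24:-→d25:-→d26:-→d27:-→d28:-→d29:-→d30:-→d31:H3 -> H3
  + 136.60.65.160/32 (H4) depth=32
  lookup 136.60.65.160: bits 10001000001111000100000110100000 walk d0:-→d1:-→d2:-→d3:-→d4:-→d5:-→d6:-→d7:-→d8:-→d9:-→d10:-→d11:-→d12:-→d13:-→d14:-→d15:-→d16:-→d17:-→d18:-→d19:-→d20:-→d21:-→d22:H2→d23:-→d24:-→d25:-→d26:-→d27:-→d28:-→d29:-→d30:-→d31:-→d32:H4 -> H4
  + 136.60.65.160/32 (H2) depth=32
  + 0.0.0.0/0 (H4) depth=0
  lookup 136.60.65.160: bits 10001000001111000100000110100000 walk d0:H4→d1:-→d2:-→d3:-→d4:-→d5:-→d6:-→d7:-→d8:-→d9:-→d10:-→d11:-→d12:-→d13:-→d14:-→d15:-→d16:-→d17:-→d18:-→d19:-→d20:-→d21:-→d22:H2→d23:-→d24:-→d25:-→d26:-→d27:-→d28:-→d29:-→d30:-→d31:-→d32:H2 -> H2
  lookup 189.168.44.94: bits 1011110110101000001011000101111 walk d0:H4→d1:-→d2:-→d3:-→d4:-→d5:-→d6:-→d7:-→d8:-→d9:-→d10:-→d11:-→d12:-→d13:-→d14:-→d15:-→d16:-→d17:-→d18:-→d19:-→d20:-→d21:-→d22:-→d23:-→d24:-→d25:-→d26:-→d27:-→d28:-→d29:-→d30:-→d31:H3 -> H3
  + 136.60.65.160/28 (H4) depth=28
  lookup 136.60.65.170: bits 1000100000111100010000011010 walk d0:H4→d1:-→d2:-→d3:-→d4:-→d5:-→d6:-→d7:-→d8:-→d9:-→d10:-→d11:-→d12:-→d13:-→d14:-→d15:-→d16:-→d17:-→d18:-→d19:-→d20:-→d21:-→d22:H2→d23:-→d24:-→d25:-→d26:-→d27:-→d28:H4 -> H4
  + 71.84.172.0/24 (H0) depth=24
  lookup 136.60.64.5: bits 10001000001111000100000 walk d0:H4→d1:-→d2:-→d3:-→d4:-→d5:-→d6:-→d7:-→d8:-→d9:-→d10:-→d11:-→d12:-→d13:-→d14:-→d15:-→d16:-→d17:-→d18:-→d19:-→d20:-→d21:-→d22:H2→d23:- -> H2
  del 136.60.65.160/32 (clear depth 32)
  lookup 189.168.44.95: bits 1011110110101000001011000101111 walk d0:H4→d1:-→d2:-→d3:-→d4:-→d5:-→d6:-→d7:-→d8:-→d9:-→d10:-→d11:-→d12:-→d13:-→d14:-→d15:-→d16:-→d17:-→d18:-→d19:-→d20:-→d21:-→d22:-→d23:-→d24:-→d25:-→d26:-→d27:-→d28:-→d29:-→d30:-→d31:H3 -> H3
  del 71.84.172.0/24 (clear depth 24)
  lookup 189.168.44.95: bits 1011110110101000001011000101111 walk d0:H4→d1:-→d2:-→d3:-→d4:-→d5:-→d6:-→d7:-→d8:-→d9:-→d10:-→d11:-→d12:-→d13:-→d14:-→d15:-→d16:-→d17:-→d18:-→d19:-→d20:-→d21:-→d22:-→d23:-→d24:-→d25:-→d26:-→d27:-→d28:-→d29:-→d30:-→d31:H3 -> H3
  + 71.80.0.0/12 (H4) depth=12
  lookup 136.60.64.56: bits 10001000001111000100000 walk d0:H4→d1:-→d2:-→d3:-→d4:-→d5:-→d6:-→d7:-→d8:-→d9:-→d10:-→d11:-→d12:-→d13:-→d14:-→d15:-→d16:-→d17:-→d18:-→d19:-→d20:-→d21:-→d22:H2→d23:- -> H2
  lookup 71.80.0.0: bits 0100011101010 walk d0:H4→d1:-→d2:-→d3:-→d4:-→d5:-→d6:-→d7:-→d8:-→d9:-→d10:-→d11:-→d12:H4→d13:- -> H4

== LOOKUPS ==
["no-route","H3","H4","H2","H3","H4","H2","H3","H3","H2","H4"]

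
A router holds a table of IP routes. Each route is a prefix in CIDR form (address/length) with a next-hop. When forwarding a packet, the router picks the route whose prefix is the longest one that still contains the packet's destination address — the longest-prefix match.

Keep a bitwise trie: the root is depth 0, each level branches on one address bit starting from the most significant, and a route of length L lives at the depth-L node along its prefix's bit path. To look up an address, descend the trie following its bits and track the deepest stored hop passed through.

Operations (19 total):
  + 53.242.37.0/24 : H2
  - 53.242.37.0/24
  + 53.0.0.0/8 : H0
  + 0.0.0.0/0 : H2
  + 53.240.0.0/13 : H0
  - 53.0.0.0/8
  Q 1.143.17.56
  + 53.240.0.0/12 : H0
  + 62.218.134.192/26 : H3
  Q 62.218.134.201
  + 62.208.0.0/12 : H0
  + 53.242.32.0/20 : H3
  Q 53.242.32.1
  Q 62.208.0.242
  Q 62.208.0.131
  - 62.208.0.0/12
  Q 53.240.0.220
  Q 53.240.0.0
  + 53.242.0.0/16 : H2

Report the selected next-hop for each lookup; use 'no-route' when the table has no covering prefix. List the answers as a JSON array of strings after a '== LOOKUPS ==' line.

Apply in order:
  + 53.242.37.0/24 (H2) depth=24
  del 53.242.37.0/24 (clear depth 24)
  + 53.0.0.0/8 (H0) depth=8
  + 0.0.0.0/0 (H2) depth=0
  + 53.240.0.0/13 (H0) depth=13
  del 53.0.0.0/8 (clear depth 8)
  ? 1.143.17.56  path d0:H2→d1:-→d2:-  best=H2
  + 53.240.0.0/12 (H0) depth=12
  + 62.218.134.192/26 (H3) depth=26
  ? 62.218.134.201  path d0:H2→d1:-→d2:-→d3:-→d4:-→d5:-→d6:-→d7:-→d8:-→d9:-→d10:-→d11:-→d12:-→d13:-→d14:-→d15:-→d16:-→d17:-→d18:-→d19:-→d20:-→d21:-→d22:-→d23:-→d24:-→d25:-→d26:H3  best=H3
  + 62.208.0.0/12 (H0) depth=12
  + 53.242.32.0/20 (H3) depth=20
  ? 53.242.32.1  path d0:H2→d1:-→d2:-→d3:-→d4:-→d5:-→d6:-→d7:-→d8:-→d9:-→d10:-→d11:-→d12:H0→d13:H0→d14:-→d15:-→d16:-→d17:-→d18:-→d19:-→d20:H3→d21:-  best=H3
  ? 62.208.0.242  path d0:H2→d1:-→d2:-→d3:-→d4:-→d5:-→d6:-→d7:-→d8:-→d9:-→d10:-→d11:-→d12:H0  best=H0
  ? 62.208.0.131  path d0:H2→d1:-→d2:-→d3:-→d4:-→d5:-→d6:-→d7:-→d8:-→d9:-→d10:-→d11:-→d12:H0  best=H0
  del 62.208.0.0/12 (clear depth 12)
  ? 53.240.0.220  path d0:H2→d1:-→d2:-→d3:-→d4:-→d5:-→d6:-→d7:-→d8:-→d9:-→d10:-→d11:-→d12:H0→d13:H0→d14:-  best=H0
  ? 53.240.0.0  path d0:H2→d1:-→d2:-→d3:-→d4:-→d5:-→d6:-→d7:-→d8:-→d9:-→d10:-→d11:-→d12:H0→d13:H0→d14:-  best=H0
  + 53.242.0.0/16 (H2) depth=16

== LOOKUPS ==
["H2","H3","H3","H0","H0","H0","H0"]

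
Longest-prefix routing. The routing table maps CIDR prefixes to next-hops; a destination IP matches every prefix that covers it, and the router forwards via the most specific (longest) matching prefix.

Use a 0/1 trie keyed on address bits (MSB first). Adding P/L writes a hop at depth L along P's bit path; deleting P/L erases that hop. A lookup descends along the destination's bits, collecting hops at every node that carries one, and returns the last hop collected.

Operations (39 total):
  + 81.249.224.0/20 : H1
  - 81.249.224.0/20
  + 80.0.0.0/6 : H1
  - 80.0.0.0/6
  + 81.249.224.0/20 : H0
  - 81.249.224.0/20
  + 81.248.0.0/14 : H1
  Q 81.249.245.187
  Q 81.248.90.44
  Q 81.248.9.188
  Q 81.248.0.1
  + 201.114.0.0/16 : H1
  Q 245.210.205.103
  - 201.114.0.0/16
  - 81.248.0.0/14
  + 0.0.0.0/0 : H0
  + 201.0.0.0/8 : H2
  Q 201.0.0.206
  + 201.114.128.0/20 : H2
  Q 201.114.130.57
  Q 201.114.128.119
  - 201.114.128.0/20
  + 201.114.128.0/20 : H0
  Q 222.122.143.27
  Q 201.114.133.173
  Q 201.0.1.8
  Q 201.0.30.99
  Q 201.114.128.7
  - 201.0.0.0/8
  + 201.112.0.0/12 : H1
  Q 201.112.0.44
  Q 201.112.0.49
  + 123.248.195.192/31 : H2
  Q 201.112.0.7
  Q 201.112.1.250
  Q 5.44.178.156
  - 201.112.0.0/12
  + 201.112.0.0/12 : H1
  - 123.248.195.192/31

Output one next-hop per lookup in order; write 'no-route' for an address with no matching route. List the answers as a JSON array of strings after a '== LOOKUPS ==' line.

Process each operation:
  + 81.249.224.0/20 (H1) depth=20
  - 81.249.224.0/20 clear@20
  + 80.0.0.0/6 (H1) depth=6
  - 80.0.0.0/6 clear@6
  + 81.249.224.0/20 (H0) depth=20
  - 81.249.224.0/20 clear@20
  + 81.248.0.0/14 (H1) depth=14
  Q 81.249.245.187: descend 0101000111111001111 ; hops seen [H1] ; pick H1
  Q 81.248.90.44: descend 010100011111100 ; hops seen [H1] ; pick H1
  Q 81.248.9.188: descend 010100011111100 ; hops seen [H1] ; pick H1
  Q 81.248.0.1: descend 010100011111100 ; hops seen [H1] ; pick H1
  + 201.114.0.0/16 (H1) depth=16
  Q 245.210.205.103: descend 11 ; hops seen [∅] ; pick no-route
  - 201.114.0.0/16 clear@16
  - 81.248.0.0/14 clear@14
  + 0.0.0.0/0 (H0) depth=0
  + 201.0.0.0/8 (H2) depth=8
  Q 201.0.0.206: descend 110010010 ; hops seen [H0,H2] ; pick H2
  + 201.114.128.0/20 (H2) depth=20
  Q 201.114.130.57: descend 11001001011100101000 ; hops seen [H0,H2,H2] ; pick H2
  Q 201.114.128.119: descend 11001001011100101000 ; hops seen [H0,H2,H2] ; pick H2
  - 201.114.128.0/20 clear@20
  + 201.114.128.0/20 (H0) depth=20
  Q 222.122.143.27: descend 110 ; hops seen [H0] ; pick H0
  Q 201.114.133.173: descend 11001001011100101000 ; hops seen [H0,H2,H0] ; pick H0
  Q 201.0.1.8: descend 110010010 ; hops seen [H0,H2] ; pick H2
  Q 201.0.30.99: descend 110010010 ; hops seen [H0,H2] ; pick H2
  Q 201.114.128.7: descend 11001001011100101000 ; hops seen [H0,H2,H0] ; pick H0
  - 201.0.0.0/8 clear@8
  + 201.112.0.0/12 (H1) depth=12
  Q 201.112.0.44: descend 11001001011100 ; hops seen [H0,H1] ; pick H1
  Q 201.112.0.49: descend 11001001011100 ; hops seen [H0,H1] ; pick H1
  + 123.248.195.192/31 (H2) depth=31
  Q 201.112.0.7: descend 11001001011100 ; hops seen [H0,H1] ; pick H1
  Q 201.112.1.250: descend 11001001011100 ; hops seen [H0,H1] ; pick H1
  Q 5.44.178.156: descend 0 ; hops seen [H0] ; pick H0
  - 201.112.0.0/12 clear@12
  + 201.112.0.0/12 (H1) depth=12
  - 123.248.195.192/31 clear@31

== LOOKUPS ==
["H1","H1","H1","H1","no-route","H2","H2","H2","H0","H0","H2","H2","H0","H1","H1","H1","H1","H0"]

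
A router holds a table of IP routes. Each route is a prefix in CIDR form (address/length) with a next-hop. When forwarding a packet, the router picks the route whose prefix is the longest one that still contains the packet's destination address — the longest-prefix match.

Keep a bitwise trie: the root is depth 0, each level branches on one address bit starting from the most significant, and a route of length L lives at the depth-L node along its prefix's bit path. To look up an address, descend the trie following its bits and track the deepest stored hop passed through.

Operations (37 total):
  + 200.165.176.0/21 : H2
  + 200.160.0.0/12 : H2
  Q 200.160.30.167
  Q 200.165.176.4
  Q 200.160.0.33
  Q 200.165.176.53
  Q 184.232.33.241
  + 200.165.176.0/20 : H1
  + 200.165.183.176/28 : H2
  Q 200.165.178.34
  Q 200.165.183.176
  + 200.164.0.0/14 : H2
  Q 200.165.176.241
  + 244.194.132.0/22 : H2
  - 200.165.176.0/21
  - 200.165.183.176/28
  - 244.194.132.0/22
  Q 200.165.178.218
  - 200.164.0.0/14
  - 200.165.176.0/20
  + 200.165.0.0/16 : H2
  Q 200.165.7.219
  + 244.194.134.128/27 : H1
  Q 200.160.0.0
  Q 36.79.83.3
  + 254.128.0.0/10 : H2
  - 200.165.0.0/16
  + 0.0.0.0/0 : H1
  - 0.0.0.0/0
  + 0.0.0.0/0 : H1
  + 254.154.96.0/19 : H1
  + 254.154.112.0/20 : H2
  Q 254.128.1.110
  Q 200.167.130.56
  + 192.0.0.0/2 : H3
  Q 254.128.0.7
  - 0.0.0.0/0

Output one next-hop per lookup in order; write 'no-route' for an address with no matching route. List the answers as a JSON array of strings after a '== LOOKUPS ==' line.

Trace:
  + 200.165.176.0/21 (H2) depth=21
  + 200.160.0.0/12 (H2) depth=12
  Q 200.160.30.167: descend 1100100010100 ; hops seen [H2] ; pick H2
  Q 200.165.176.4: descend 110010001010010110110 ; hops seen [H2,H2] ; pick H2
  Q 200.160.0.33: descend 1100100010100 ; hops seen [H2] ; pick H2
  Q 200.165.176.53: descend 110010001010010110110 ; hops seen [H2,H2] ; pick H2
  Q 184.232.33.241: descend 1 ; hops seen [∅] ; pick no-route
  + 200.165.176.0/20 (H1) depth=20
  + 200.165.183.176/28 (H2) depth=28
  Q 200.165.178.34: descend 110010001010010110110 ; hops seen [H2,H1,H2] ; pick H2
  Q 200.165.183.176: descend 1100100010100101101101111011 ; hops seen [H2,H1,H2,H2] ; pick H2
  + 200.164.0.0/14 (H2) depth=14
  Q 200.165.176.241: descend 110010001010010110110 ; hops seen [H2,H2,H1,H2] ; pick H2
  + 244.194.132.0/22 (H2) depth=22
  del 200.165.176.0/21 (clear depth 21)
  del 200.165.183.176/28 (clear depth 28)
  del 244.194.132.0/22 (clear depth 22)
  Q 200.165.178.218: descend 110010001010010110110 ; hops seen [H2,H2,H1] ; pick H1
  del 200.164.0.0/14 (clear depth 14)
  del 200.165.176.0/20 (clear depth 20)
  + 200.165.0.0/16 (H2) depth=16
  Q 200.165.7.219: descend 1100100010100101 ; hops seen [H2,H2] ; pick H2
  + 244.194.134.128/27 (H1) depth=27
  Q 200.160.0.0: descend 1100100010100 ; hops seen [H2] ; pick H2
  Q 36.79.83.3: descend ε ; hops seen [∅] ; pick no-route
  + 254.128.0.0/10 (H2) depth=10
  del 200.165.0.0/16 (clear depth 16)
  + 0.0.0.0/0 (H1) depth=0
  del 0.0.0.0/0 (clear depth 0)
  + 0.0.0.0/0 (H1) depth=0
  + 254.154.96.0/19 (H1) depth=19
  + 254.154.112.0/20 (H2) depth=20
  Q 254.128.1.110: descend 11111110100 ; hops seen [H1,H2] ; pick H2
  Q 200.167.130.56: descend 11001000101001 ; hops seen [H1,H2] ; pick H2
  + 192.0.0.0/2 (H3) depth=2
  Q 254.128.0.7: descend 11111110100 ; hops seen [H1,H3,H2] ; pick H2
  del 0.0.0.0/0 (clear depth 0)

== LOOKUPS ==
["H2","H2","H2","H2","no-route","H2","H2","H2","H1","H2","H2","no-route","H2","H2","H2"]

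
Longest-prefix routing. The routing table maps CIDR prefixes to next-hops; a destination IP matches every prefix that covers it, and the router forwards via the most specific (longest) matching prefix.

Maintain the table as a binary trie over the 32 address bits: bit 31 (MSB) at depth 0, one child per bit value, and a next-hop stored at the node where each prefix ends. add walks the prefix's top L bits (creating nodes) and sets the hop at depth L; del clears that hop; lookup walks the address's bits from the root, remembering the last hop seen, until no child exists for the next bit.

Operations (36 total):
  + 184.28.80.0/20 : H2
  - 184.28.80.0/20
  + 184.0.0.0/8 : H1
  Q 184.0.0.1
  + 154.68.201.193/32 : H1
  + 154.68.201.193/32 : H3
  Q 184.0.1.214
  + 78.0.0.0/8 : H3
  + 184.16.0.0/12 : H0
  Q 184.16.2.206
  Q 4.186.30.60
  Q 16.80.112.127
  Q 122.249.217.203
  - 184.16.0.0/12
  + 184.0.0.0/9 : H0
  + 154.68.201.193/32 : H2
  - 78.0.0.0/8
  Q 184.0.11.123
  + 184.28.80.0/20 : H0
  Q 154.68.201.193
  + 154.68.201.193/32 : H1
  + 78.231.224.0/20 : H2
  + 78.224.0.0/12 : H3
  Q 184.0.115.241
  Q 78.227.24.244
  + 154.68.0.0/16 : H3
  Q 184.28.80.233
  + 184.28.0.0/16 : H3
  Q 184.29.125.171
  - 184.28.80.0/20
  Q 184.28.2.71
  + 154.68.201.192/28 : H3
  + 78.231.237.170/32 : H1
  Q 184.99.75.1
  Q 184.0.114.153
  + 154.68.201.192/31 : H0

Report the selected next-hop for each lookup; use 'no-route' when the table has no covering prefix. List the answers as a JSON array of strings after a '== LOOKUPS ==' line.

Apply in order:
  add 184.28.80.0/20 -> H2 at depth 20
  - 184.28.80.0/20 clear@20
  add 184.0.0.0/8 -> H1 at depth 8
  Q 184.0.0.1: descend 10111000000 ; hops seen [H1] ; pick H1
  add 154.68.201.193/32 -> H1 at depth 32
  add 154.68.201.193/32 -> H3 at depth 32
  Q 184.0.1.214: descend 10111000000 ; hops seen [H1] ; pick H1
  add 78.0.0.0/8 -> H3 at depth 8
  add 184.16.0.0/12 -> H0 at depth 12
  Q 184.16.2.206: descend 101110000001 ; hops seen [H1,H0] ; pick H0
  Q 4.186.30.60: descend 0 ; hops seen [∅] ; pick no-route
  Q 16.80.112.127: descend 0 ; hops seen [∅] ; pick no-route
  Q 122.249.217.203: descend 01 ; hops seen [∅] ; pick no-route
  - 184.16.0.0/12 clear@12
  add 184.0.0.0/9 -> H0 at depth 9
  add 154.68.201.193/32 -> H2 at depth 32
  - 78.0.0.0/8 clear@8
  Q 184.0.11.123: descend 10111000000 ; hops seen [H1,H0] ; pick H0
  add 184.28.80.0/20 -> H0 at depth 20
  Q 154.68.201.193: descend 10011010010001001100100111000001 ; hops seen [H2] ; pick H2
  add 154.68.201.193/32 -> H1 at depth 32
  add 78.231.224.0/20 -> H2 at depth 20
  add 78.224.0.0/12 -> H3 at depth 12
  Q 184.0.115.241: descend 10111000000 ; hops seen [H1,H0] ; pick H0
  Q 78.227.24.244: descend 0100111011100 ; hops seen [H3] ; pick H3
  add 154.68.0.0/16 -> H3 at depth 16
  Q 184.28.80.233: descend 10111000000111000101 ; hops seen [H1,H0,H0] ; pick H0
  add 184.28.0.0/16 -> H3 at depth 16
  Q 184.29.125.171: descend 101110000001110 ; hops seen [H1,H0] ; pick H0
  - 184.28.80.0/20 clear@20
  Q 184.28.2.71: descend 10111000000111000 ; hops seen [H1,H0,H3] ; pick H3
  add 154.68.201.192/28 -> H3 at depth 28
  add 78.231.237.170/32 -> H1 at depth 32
  Q 184.99.75.1: descend 101110000 ; hops seen [H1,H0] ; pick H0
  Q 184.0.114.153: descend 10111000000 ; hops seen [H1,H0] ; pick H0
  add 154.68.201.192/31 -> H0 at depth 31

== LOOKUPS ==
["H1","H1","H0","no-route","no-route","no-route","H0","H2","H0","H3","H0","H0","H3","H0","H0"]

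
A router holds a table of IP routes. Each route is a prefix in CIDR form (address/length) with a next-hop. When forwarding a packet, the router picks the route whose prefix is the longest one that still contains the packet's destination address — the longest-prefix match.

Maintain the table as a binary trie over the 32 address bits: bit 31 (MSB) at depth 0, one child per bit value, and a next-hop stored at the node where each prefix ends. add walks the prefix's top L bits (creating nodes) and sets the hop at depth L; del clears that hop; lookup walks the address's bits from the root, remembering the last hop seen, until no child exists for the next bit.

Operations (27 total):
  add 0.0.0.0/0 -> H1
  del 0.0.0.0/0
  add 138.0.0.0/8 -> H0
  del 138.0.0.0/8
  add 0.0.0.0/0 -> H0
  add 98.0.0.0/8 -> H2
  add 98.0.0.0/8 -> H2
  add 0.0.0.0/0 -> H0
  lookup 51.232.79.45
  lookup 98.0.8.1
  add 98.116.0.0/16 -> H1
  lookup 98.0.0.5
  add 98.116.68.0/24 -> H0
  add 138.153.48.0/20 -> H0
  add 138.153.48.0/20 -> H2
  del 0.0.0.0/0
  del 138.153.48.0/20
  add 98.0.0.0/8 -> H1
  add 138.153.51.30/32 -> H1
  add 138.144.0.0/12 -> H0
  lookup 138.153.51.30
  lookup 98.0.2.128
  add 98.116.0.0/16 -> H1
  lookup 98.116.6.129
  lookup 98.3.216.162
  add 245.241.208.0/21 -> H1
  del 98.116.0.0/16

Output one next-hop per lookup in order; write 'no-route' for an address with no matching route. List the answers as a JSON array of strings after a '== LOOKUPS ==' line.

Process each operation:
  + 0.0.0.0/0 (H1) depth=0
  - 0.0.0.0/0 clear@0
  + 138.0.0.0/8 (H0) depth=8
  - 138.0.0.0/8 clear@8
  + 0.0.0.0/0 (H0) depth=0
  + 98.0.0.0/8 (H2) depth=8
  + 98.0.0.0/8 (H2) depth=8
  + 0.0.0.0/0 (H0) depth=0
  Q 51.232.79.45: descend 0 ; hops seen [H0] ; pick H0
  Q 98.0.8.1: descend 01100010 ; hops seen [H0,H2] ; pick H2
  + 98.116.0.0/16 (H1) depth=16
  Q 98.0.0.5: descend 011000100 ; hops seen [H0,H2] ; pick H2
  + 98.116.68.0/24 (H0) depth=24
  + 138.153.48.0/20 (H0) depth=20
  + 138.153.48.0/20 (H2) depth=20
  - 0.0.0.0/0 clear@0
  - 138.153.48.0/20 clear@20
  + 98.0.0.0/8 (H1) depth=8
  + 138.153.51.30/32 (H1) depth=32
  + 138.144.0.0/12 (H0) depth=12
  Q 138.153.51.30: descend 10001010100110010011001100011110 ; hops seen [H0,H1] ; pick H1
  Q 98.0.2.128: descend 011000100 ; hops seen [H1] ; pick H1
  + 98.116.0.0/16 (H1) depth=16
  Q 98.116.6.129: descend 01100010011101000 ; hops seen [H1,H1] ; pick H1
  Q 98.3.216.162: descend 011000100 ; hops seen [H1] ; pick H1
  + 245.241.208.0/21 (H1) depth=21
  - 98.116.0.0/16 clear@16

== LOOKUPS ==
["H0","H2","H2","H1","H1","H1","H1"]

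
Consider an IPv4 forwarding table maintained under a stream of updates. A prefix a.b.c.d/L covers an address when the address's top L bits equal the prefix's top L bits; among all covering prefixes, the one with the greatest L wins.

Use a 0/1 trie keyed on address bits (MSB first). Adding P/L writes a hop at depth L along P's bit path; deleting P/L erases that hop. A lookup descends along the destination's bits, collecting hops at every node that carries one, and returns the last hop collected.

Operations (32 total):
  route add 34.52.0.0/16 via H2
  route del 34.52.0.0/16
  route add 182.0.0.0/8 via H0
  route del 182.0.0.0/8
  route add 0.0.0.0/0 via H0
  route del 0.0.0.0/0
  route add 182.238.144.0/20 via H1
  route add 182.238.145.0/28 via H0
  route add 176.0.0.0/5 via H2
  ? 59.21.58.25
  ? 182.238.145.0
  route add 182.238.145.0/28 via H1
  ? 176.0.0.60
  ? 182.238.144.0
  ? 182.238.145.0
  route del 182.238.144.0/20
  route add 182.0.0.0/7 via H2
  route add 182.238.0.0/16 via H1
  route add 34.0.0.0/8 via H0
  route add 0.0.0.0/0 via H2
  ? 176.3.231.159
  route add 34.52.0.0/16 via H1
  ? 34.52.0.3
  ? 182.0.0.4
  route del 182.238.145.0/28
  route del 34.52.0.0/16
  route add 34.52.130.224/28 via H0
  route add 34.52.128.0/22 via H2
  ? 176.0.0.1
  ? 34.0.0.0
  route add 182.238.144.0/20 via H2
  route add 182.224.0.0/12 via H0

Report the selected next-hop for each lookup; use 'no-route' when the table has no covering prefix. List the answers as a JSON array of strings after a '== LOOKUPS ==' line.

Apply in order:
  add 34.52.0.0/16 -> H2 at depth 16
  - 34.52.0.0/16 clear@16
  add 182.0.0.0/8 -> H0 at depth 8
  - 182.0.0.0/8 clear@8
  add 0.0.0.0/0 -> H0 at depth 0
  - 0.0.0.0/0 clear@0
  add 182.238.144.0/20 -> H1 at depth 20
  add 182.238.145.0/28 -> H0 at depth 28
  add 176.0.0.0/5 -> H2 at depth 5
  Q 59.21.58.25: descend 001 ; hops seen [∅] ; pick no-route
  Q 182.238.145.0: descend 1011011011101110100100010000 ; hops seen [H2,H1,H0] ; pick H0
  add 182.238.145.0/28 -> H1 at depth 28
  Q 176.0.0.60: descend 10110 ; hops seen [H2] ; pick H2
  Q 182.238.144.0: descend 10110110111011101001000 ; hops seen [H2,H1] ; pick H1
  Q 182.238.145.0: descend 1011011011101110100100010000 ; hops seen [H2,H1,H1] ; pick H1
  - 182.238.144.0/20 clear@20
  add 182.0.0.0/7 -> H2 at depth 7
  add 182.238.0.0/16 -> H1 at depth 16
  add 34.0.0.0/8 -> H0 at depth 8
  add 0.0.0.0/0 -> H2 at depth 0
  Q 176.3.231.159: descend 10110 ; hops seen [H2,H2] ; pick H2
  add 34.52.0.0/16 -> H1 at depth 16
  Q 34.52.0.3: descend 0010001000110100 ; hops seen [H2,H0,H1] ; pick H1
  Q 182.0.0.4: descend 10110110 ; hops seen [H2,H2,H2] ; pick H2
  - 182.238.145.0/28 clear@28
  - 34.52.0.0/16 clear@16
  add 34.52.130.224/28 -> H0 at depth 28
  add 34.52.128.0/22 -> H2 at depth 22
  Q 176.0.0.1: descend 10110 ; hops seen [H2,H2] ; pick H2
  Q 34.0.0.0: descend 0010001000 ; hops seen [H2,H0] ; pick H0
  add 182.238.144.0/20 -> H2 at depth 20
  add 182.224.0.0/12 -> H0 at depth 12

== LOOKUPS ==
["no-route","H0","H2","H1","H1","H2","H1","H2","H2","H0"]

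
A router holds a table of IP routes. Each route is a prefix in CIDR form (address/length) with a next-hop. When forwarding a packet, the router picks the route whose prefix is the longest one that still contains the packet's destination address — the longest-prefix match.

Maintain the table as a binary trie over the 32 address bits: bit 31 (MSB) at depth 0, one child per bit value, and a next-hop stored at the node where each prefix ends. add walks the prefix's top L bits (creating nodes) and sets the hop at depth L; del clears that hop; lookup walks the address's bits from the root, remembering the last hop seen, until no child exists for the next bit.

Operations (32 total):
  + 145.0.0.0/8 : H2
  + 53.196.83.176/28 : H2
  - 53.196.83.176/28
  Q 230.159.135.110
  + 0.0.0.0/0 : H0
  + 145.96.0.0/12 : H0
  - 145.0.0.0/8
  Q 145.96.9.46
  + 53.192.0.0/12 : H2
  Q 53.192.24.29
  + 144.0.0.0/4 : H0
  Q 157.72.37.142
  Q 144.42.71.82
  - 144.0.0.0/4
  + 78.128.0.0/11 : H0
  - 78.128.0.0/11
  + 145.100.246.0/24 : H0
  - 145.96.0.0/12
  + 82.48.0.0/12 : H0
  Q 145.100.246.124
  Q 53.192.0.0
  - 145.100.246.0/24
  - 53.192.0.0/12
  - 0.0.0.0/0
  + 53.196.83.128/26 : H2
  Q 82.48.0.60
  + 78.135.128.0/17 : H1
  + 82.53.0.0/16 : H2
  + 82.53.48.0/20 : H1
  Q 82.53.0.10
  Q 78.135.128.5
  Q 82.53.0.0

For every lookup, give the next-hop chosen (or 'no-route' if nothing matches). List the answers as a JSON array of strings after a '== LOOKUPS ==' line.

Trace:
  + 145.0.0.0/8 (H2) depth=8
  + 53.196.83.176/28 (H2) depth=28
  - 53.196.83.176/28 clear@28
  Q 230.159.135.110: descend 1 ; hops seen [∅] ; pick no-route
  + 0.0.0.0/0 (H0) depth=0
  + 145.96.0.0/12 (H0) depth=12
  - 145.0.0.0/8 clear@8
  Q 145.96.9.46: descend 100100010110 ; hops seen [H0,H0] ; pick H0
  + 53.192.0.0/12 (H2) depth=12
  Q 53.192.24.29: descend 0011010111000 ; hops seen [H0,H2] ; pick H2
  + 144.0.0.0/4 (H0) depth=4
  Q 157.72.37.142: descend 1001 ; hops seen [H0,H0] ; pick H0
  Q 144.42.71.82: descend 1001000 ; hops seen [H0,H0] ; pick H0
  - 144.0.0.0/4 clear@4
  + 78.128.0.0/11 (H0) depth=11
  - 78.128.0.0/11 clear@11
  + 145.100.246.0/24 (H0) depth=24
  - 145.96.0.0/12 clear@12
  + 82.48.0.0/12 (H0) depth=12
  Q 145.100.246.124: descend 100100010110010011110110 ; hops seen [H0,H0] ; pick H0
  Q 53.192.0.0: descend 0011010111000 ; hops seen [H0,H2] ; pick H2
  - 145.100.246.0/24 clear@24
  - 53.192.0.0/12 clear@12
  - 0.0.0.0/0 clear@0
  + 53.196.83.128/26 (H2) depth=26
  Q 82.48.0.60: descend 010100100011 ; hops seen [H0] ; pick H0
  + 78.135.128.0/17 (H1) depth=17
  + 82.53.0.0/16 (H2) depth=16
  + 82.53.48.0/20 (H1) depth=20
  Q 82.53.0.10: descend 010100100011010100 ; hops seen [H0,H2] ; pick H2
  Q 78.135.128.5: descend 01001110100001111 ; hops seen [H1] ; pick H1
  Q 82.53.0.0: descend 010100100011010100 ; hops seen [H0,H2] ; pick H2

== LOOKUPS ==
["no-route","H0","H2","H0","H0","H0","H2","H0","H2","H1","H2"]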